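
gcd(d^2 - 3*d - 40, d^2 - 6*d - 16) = d - 8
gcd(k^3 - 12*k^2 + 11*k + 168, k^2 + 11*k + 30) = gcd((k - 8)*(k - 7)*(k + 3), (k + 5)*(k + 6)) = 1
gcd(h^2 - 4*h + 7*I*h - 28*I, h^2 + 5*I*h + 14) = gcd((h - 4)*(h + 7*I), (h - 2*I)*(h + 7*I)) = h + 7*I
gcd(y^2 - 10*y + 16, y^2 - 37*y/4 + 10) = y - 8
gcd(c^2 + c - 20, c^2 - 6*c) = 1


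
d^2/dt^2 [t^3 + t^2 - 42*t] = 6*t + 2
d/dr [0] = 0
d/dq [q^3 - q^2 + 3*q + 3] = 3*q^2 - 2*q + 3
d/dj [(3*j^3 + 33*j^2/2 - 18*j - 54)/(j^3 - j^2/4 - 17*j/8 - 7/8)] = 12*(-92*j^4 + 124*j^3 + 611*j^2 - 298*j - 528)/(64*j^6 - 32*j^5 - 268*j^4 - 44*j^3 + 317*j^2 + 238*j + 49)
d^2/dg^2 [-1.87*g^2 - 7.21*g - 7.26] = -3.74000000000000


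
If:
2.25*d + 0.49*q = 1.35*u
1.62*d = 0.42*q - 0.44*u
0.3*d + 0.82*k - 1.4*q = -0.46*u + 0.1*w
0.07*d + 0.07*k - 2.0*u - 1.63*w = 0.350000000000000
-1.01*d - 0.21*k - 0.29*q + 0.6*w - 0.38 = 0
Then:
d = -0.05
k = -0.65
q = -0.49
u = -0.27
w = 0.08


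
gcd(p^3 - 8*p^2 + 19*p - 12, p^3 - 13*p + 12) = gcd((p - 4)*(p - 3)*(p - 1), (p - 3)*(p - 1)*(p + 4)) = p^2 - 4*p + 3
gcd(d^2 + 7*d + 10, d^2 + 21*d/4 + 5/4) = d + 5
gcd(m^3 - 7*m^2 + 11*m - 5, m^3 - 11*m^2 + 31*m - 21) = m - 1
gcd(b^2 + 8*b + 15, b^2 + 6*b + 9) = b + 3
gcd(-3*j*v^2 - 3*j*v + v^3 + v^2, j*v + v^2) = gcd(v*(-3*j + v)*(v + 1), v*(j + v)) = v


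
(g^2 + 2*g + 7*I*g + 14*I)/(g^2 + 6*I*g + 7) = (g + 2)/(g - I)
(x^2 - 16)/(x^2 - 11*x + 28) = (x + 4)/(x - 7)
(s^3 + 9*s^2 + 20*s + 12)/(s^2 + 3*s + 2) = s + 6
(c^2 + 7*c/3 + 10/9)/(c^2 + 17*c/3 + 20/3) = (c + 2/3)/(c + 4)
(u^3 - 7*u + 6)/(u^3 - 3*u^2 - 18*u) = (u^2 - 3*u + 2)/(u*(u - 6))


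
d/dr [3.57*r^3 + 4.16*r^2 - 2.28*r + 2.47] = 10.71*r^2 + 8.32*r - 2.28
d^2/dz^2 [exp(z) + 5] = exp(z)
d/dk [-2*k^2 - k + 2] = -4*k - 1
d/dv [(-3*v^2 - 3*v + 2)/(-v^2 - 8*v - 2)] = (21*v^2 + 16*v + 22)/(v^4 + 16*v^3 + 68*v^2 + 32*v + 4)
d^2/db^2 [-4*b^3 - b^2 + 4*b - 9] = -24*b - 2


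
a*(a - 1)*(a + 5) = a^3 + 4*a^2 - 5*a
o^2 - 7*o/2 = o*(o - 7/2)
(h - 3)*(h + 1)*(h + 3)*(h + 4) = h^4 + 5*h^3 - 5*h^2 - 45*h - 36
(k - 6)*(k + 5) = k^2 - k - 30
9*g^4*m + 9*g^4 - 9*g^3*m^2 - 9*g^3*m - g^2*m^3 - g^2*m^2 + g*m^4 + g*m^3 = (-3*g + m)*(-g + m)*(3*g + m)*(g*m + g)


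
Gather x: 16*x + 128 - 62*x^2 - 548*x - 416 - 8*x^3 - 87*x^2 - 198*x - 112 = -8*x^3 - 149*x^2 - 730*x - 400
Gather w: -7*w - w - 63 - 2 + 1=-8*w - 64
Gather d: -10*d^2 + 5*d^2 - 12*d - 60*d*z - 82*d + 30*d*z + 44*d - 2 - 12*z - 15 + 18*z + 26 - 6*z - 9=-5*d^2 + d*(-30*z - 50)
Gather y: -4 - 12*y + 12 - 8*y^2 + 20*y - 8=-8*y^2 + 8*y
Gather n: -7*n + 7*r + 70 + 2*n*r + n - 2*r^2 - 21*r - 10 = n*(2*r - 6) - 2*r^2 - 14*r + 60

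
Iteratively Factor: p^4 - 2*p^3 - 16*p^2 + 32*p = (p + 4)*(p^3 - 6*p^2 + 8*p) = p*(p + 4)*(p^2 - 6*p + 8) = p*(p - 2)*(p + 4)*(p - 4)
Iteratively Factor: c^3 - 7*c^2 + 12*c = (c - 4)*(c^2 - 3*c) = c*(c - 4)*(c - 3)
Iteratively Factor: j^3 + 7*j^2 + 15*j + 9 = (j + 3)*(j^2 + 4*j + 3) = (j + 3)^2*(j + 1)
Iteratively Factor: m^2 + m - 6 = (m + 3)*(m - 2)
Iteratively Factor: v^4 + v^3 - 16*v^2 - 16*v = (v + 1)*(v^3 - 16*v) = (v + 1)*(v + 4)*(v^2 - 4*v) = v*(v + 1)*(v + 4)*(v - 4)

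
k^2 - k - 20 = (k - 5)*(k + 4)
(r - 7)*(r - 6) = r^2 - 13*r + 42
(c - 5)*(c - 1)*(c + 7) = c^3 + c^2 - 37*c + 35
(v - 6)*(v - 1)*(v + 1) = v^3 - 6*v^2 - v + 6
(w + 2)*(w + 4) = w^2 + 6*w + 8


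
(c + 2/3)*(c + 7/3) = c^2 + 3*c + 14/9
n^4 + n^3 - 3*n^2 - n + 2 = (n - 1)^2*(n + 1)*(n + 2)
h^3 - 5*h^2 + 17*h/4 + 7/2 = (h - 7/2)*(h - 2)*(h + 1/2)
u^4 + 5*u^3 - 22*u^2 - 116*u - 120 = (u - 5)*(u + 2)^2*(u + 6)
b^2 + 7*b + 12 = (b + 3)*(b + 4)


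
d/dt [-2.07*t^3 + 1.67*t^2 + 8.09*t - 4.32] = -6.21*t^2 + 3.34*t + 8.09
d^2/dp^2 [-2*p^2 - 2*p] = -4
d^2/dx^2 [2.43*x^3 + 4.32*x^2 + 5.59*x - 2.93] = 14.58*x + 8.64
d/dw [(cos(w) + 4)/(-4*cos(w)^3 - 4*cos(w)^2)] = (2*sin(w)^2 - 13*cos(w) - 10)*sin(w)/(4*(cos(w) + 1)^2*cos(w)^3)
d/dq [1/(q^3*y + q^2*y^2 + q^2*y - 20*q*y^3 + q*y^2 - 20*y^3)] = (-3*q^2 - 2*q*y - 2*q + 20*y^2 - y)/(y*(q^3 + q^2*y + q^2 - 20*q*y^2 + q*y - 20*y^2)^2)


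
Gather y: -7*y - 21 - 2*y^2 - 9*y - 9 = -2*y^2 - 16*y - 30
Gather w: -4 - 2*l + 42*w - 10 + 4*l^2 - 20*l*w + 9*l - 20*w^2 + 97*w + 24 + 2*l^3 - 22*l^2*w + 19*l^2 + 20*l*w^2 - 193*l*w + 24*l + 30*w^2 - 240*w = 2*l^3 + 23*l^2 + 31*l + w^2*(20*l + 10) + w*(-22*l^2 - 213*l - 101) + 10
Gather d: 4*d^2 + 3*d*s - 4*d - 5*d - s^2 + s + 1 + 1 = 4*d^2 + d*(3*s - 9) - s^2 + s + 2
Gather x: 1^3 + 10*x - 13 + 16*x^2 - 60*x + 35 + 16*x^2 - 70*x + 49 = 32*x^2 - 120*x + 72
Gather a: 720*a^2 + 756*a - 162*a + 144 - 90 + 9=720*a^2 + 594*a + 63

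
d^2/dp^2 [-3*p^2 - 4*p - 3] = -6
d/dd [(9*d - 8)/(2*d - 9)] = -65/(2*d - 9)^2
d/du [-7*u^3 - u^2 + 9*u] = -21*u^2 - 2*u + 9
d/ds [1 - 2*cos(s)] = 2*sin(s)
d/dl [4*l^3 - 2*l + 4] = 12*l^2 - 2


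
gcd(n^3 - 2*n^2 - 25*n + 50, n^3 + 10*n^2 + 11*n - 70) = n^2 + 3*n - 10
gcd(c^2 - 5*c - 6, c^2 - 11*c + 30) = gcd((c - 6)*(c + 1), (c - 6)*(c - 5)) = c - 6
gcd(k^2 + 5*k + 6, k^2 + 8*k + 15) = k + 3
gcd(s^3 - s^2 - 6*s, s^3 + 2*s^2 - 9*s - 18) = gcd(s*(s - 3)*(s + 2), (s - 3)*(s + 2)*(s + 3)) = s^2 - s - 6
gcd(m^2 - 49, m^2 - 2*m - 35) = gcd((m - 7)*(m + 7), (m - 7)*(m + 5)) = m - 7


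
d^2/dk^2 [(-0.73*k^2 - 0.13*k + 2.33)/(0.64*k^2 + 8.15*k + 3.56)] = (7.508864*k^3 + 15.7056*k^2 + 74.696832*k + 287.95169)/(0.262144*k^6 + 10.01472*k^5 + 131.905728*k^4 + 652.757135*k^3 + 733.725612*k^2 + 309.86952*k + 45.118016)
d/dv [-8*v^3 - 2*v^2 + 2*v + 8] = -24*v^2 - 4*v + 2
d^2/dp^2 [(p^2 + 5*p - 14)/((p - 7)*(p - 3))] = 10*(3*p^3 - 21*p^2 + 21*p + 77)/(p^6 - 30*p^5 + 363*p^4 - 2260*p^3 + 7623*p^2 - 13230*p + 9261)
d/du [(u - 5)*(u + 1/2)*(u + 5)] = 3*u^2 + u - 25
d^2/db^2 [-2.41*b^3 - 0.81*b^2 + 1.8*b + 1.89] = -14.46*b - 1.62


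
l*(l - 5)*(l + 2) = l^3 - 3*l^2 - 10*l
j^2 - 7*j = j*(j - 7)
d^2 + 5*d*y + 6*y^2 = (d + 2*y)*(d + 3*y)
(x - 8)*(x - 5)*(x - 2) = x^3 - 15*x^2 + 66*x - 80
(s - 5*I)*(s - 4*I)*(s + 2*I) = s^3 - 7*I*s^2 - 2*s - 40*I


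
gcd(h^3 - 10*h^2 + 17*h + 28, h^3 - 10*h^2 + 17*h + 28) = h^3 - 10*h^2 + 17*h + 28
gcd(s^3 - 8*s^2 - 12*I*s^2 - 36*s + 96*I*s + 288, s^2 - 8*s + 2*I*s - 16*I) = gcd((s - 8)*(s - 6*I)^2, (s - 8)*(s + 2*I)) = s - 8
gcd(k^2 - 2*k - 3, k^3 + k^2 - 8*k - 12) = k - 3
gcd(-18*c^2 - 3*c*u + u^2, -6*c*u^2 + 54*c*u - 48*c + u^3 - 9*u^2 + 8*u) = -6*c + u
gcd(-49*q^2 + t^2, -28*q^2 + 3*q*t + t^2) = 7*q + t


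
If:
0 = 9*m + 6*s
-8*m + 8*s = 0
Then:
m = 0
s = 0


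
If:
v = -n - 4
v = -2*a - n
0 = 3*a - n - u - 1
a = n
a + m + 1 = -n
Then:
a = 2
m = -5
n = 2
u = 3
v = -6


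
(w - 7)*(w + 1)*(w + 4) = w^3 - 2*w^2 - 31*w - 28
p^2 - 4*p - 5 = (p - 5)*(p + 1)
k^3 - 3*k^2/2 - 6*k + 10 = (k - 2)^2*(k + 5/2)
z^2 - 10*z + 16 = (z - 8)*(z - 2)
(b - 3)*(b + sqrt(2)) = b^2 - 3*b + sqrt(2)*b - 3*sqrt(2)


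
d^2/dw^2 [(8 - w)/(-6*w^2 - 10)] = 3*(12*w^2*(w - 8) + (8 - 3*w)*(3*w^2 + 5))/(3*w^2 + 5)^3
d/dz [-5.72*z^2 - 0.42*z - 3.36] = -11.44*z - 0.42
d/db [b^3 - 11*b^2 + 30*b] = 3*b^2 - 22*b + 30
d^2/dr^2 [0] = 0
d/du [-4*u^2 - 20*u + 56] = -8*u - 20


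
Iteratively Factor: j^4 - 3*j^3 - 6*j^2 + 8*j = (j + 2)*(j^3 - 5*j^2 + 4*j) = (j - 4)*(j + 2)*(j^2 - j) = j*(j - 4)*(j + 2)*(j - 1)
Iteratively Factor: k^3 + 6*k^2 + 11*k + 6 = (k + 3)*(k^2 + 3*k + 2) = (k + 1)*(k + 3)*(k + 2)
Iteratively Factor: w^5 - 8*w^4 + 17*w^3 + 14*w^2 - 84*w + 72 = (w - 3)*(w^4 - 5*w^3 + 2*w^2 + 20*w - 24) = (w - 3)*(w - 2)*(w^3 - 3*w^2 - 4*w + 12) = (w - 3)^2*(w - 2)*(w^2 - 4) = (w - 3)^2*(w - 2)*(w + 2)*(w - 2)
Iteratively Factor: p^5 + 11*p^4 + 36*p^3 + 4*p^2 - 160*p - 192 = (p + 2)*(p^4 + 9*p^3 + 18*p^2 - 32*p - 96) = (p + 2)*(p + 3)*(p^3 + 6*p^2 - 32) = (p - 2)*(p + 2)*(p + 3)*(p^2 + 8*p + 16) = (p - 2)*(p + 2)*(p + 3)*(p + 4)*(p + 4)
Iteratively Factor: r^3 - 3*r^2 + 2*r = (r - 2)*(r^2 - r) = r*(r - 2)*(r - 1)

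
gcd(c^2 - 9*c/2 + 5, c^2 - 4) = c - 2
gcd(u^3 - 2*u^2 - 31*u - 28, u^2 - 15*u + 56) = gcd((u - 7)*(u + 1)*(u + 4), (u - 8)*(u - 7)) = u - 7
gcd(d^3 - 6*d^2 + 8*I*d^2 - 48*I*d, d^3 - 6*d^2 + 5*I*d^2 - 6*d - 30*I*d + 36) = d - 6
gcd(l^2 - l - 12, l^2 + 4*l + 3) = l + 3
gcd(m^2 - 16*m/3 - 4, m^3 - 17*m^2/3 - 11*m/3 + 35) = 1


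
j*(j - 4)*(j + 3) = j^3 - j^2 - 12*j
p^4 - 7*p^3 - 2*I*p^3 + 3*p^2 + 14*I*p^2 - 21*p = p*(p - 7)*(p - 3*I)*(p + I)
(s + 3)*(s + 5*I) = s^2 + 3*s + 5*I*s + 15*I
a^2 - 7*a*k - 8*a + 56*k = (a - 8)*(a - 7*k)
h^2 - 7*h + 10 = (h - 5)*(h - 2)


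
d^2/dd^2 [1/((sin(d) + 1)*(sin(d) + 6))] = (-4*sin(d)^3 - 17*sin(d)^2 - 2*sin(d) + 86)/((sin(d) + 1)^2*(sin(d) + 6)^3)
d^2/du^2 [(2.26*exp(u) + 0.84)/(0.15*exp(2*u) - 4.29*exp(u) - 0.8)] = (0.05085*exp(4*u) + 1.52991*exp(3*u) + 0.0055799999999806*exp(2*u) + 8.106324*exp(u) - 1.43648)*exp(u)/(0.003375*exp(6*u) - 0.289575*exp(5*u) + 8.227845*exp(4*u) - 75.864789*exp(3*u) - 43.88184*exp(2*u) - 8.2368*exp(u) - 0.512)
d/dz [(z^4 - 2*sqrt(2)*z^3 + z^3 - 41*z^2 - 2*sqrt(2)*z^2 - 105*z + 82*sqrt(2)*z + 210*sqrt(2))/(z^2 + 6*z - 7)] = (2*z^5 - 2*sqrt(2)*z^4 + 19*z^4 - 24*sqrt(2)*z^3 - 16*z^3 - 162*z^2 - 52*sqrt(2)*z^2 - 392*sqrt(2)*z + 574*z - 1834*sqrt(2) + 735)/(z^4 + 12*z^3 + 22*z^2 - 84*z + 49)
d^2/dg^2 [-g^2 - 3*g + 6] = -2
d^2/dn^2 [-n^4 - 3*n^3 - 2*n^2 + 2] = -12*n^2 - 18*n - 4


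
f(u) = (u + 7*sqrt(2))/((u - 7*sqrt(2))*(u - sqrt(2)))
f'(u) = 1/((u - 7*sqrt(2))*(u - sqrt(2))) - (u + 7*sqrt(2))/((u - 7*sqrt(2))*(u - sqrt(2))^2) - (u + 7*sqrt(2))/((u - 7*sqrt(2))^2*(u - sqrt(2))) = (-u^2 - 14*sqrt(2)*u + 126)/(u^4 - 16*sqrt(2)*u^3 + 156*u^2 - 224*sqrt(2)*u + 196)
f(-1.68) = 0.23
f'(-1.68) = 0.12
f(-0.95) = 0.35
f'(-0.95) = 0.22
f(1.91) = -2.98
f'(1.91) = 5.39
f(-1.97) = 0.20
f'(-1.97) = 0.10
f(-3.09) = 0.12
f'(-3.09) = 0.05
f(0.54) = 1.28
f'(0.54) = 1.72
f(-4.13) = 0.07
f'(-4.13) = 0.03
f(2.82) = -1.28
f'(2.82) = 0.63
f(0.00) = 0.71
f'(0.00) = 0.64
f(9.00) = -2.77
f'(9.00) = -2.86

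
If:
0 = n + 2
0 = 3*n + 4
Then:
No Solution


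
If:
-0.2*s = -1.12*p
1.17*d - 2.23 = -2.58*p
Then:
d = 1.90598290598291 - 0.393772893772894*s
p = 0.178571428571429*s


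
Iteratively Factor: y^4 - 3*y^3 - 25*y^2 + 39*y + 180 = (y - 4)*(y^3 + y^2 - 21*y - 45) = (y - 4)*(y + 3)*(y^2 - 2*y - 15) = (y - 5)*(y - 4)*(y + 3)*(y + 3)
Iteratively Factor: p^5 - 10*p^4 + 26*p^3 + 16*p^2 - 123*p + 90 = (p - 5)*(p^4 - 5*p^3 + p^2 + 21*p - 18) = (p - 5)*(p - 3)*(p^3 - 2*p^2 - 5*p + 6) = (p - 5)*(p - 3)^2*(p^2 + p - 2) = (p - 5)*(p - 3)^2*(p - 1)*(p + 2)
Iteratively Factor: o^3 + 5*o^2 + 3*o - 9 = (o + 3)*(o^2 + 2*o - 3) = (o - 1)*(o + 3)*(o + 3)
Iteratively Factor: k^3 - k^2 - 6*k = (k + 2)*(k^2 - 3*k) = (k - 3)*(k + 2)*(k)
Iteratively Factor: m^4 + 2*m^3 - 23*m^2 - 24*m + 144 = (m - 3)*(m^3 + 5*m^2 - 8*m - 48) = (m - 3)*(m + 4)*(m^2 + m - 12) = (m - 3)^2*(m + 4)*(m + 4)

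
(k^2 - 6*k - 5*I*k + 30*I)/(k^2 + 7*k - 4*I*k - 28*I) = (k^2 - k*(6 + 5*I) + 30*I)/(k^2 + k*(7 - 4*I) - 28*I)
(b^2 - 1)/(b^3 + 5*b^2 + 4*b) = (b - 1)/(b*(b + 4))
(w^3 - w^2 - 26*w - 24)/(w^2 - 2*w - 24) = w + 1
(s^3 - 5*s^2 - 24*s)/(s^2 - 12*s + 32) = s*(s + 3)/(s - 4)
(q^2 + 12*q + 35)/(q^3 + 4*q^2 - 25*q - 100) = (q + 7)/(q^2 - q - 20)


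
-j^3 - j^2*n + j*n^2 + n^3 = (-j + n)*(j + n)^2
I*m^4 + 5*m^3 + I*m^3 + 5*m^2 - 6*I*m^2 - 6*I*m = m*(m - 3*I)*(m - 2*I)*(I*m + I)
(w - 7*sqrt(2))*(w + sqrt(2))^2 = w^3 - 5*sqrt(2)*w^2 - 26*w - 14*sqrt(2)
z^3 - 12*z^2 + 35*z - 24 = (z - 8)*(z - 3)*(z - 1)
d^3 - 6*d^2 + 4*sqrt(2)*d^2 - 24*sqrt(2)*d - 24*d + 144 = (d - 6)*(d - 2*sqrt(2))*(d + 6*sqrt(2))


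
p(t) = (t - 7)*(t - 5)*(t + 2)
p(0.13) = 71.26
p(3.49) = 29.10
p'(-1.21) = 39.59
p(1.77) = 63.69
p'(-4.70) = 171.27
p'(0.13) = 8.45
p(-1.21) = 40.28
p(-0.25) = 66.61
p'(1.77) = -15.00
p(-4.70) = -306.42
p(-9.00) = -1568.00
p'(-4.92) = 182.02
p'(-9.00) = 434.00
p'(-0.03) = 11.60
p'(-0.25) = 16.19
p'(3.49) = -22.26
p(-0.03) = 69.66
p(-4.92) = -345.28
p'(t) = (t - 7)*(t - 5) + (t - 7)*(t + 2) + (t - 5)*(t + 2)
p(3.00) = 40.00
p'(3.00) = -22.00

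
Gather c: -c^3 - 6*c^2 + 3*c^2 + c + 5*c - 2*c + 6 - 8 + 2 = -c^3 - 3*c^2 + 4*c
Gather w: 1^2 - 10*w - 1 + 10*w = 0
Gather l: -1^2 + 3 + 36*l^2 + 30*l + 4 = 36*l^2 + 30*l + 6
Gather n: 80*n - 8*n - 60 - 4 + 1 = 72*n - 63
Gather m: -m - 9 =-m - 9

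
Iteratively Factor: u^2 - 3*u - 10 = (u + 2)*(u - 5)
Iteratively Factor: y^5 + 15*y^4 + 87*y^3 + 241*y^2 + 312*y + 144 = (y + 4)*(y^4 + 11*y^3 + 43*y^2 + 69*y + 36) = (y + 3)*(y + 4)*(y^3 + 8*y^2 + 19*y + 12) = (y + 3)^2*(y + 4)*(y^2 + 5*y + 4) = (y + 3)^2*(y + 4)^2*(y + 1)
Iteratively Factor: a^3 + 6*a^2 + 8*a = (a + 4)*(a^2 + 2*a) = (a + 2)*(a + 4)*(a)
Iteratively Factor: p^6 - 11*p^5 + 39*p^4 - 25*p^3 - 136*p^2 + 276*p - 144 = (p - 4)*(p^5 - 7*p^4 + 11*p^3 + 19*p^2 - 60*p + 36) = (p - 4)*(p - 3)*(p^4 - 4*p^3 - p^2 + 16*p - 12) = (p - 4)*(p - 3)*(p + 2)*(p^3 - 6*p^2 + 11*p - 6) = (p - 4)*(p - 3)^2*(p + 2)*(p^2 - 3*p + 2) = (p - 4)*(p - 3)^2*(p - 2)*(p + 2)*(p - 1)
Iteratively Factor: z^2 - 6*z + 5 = (z - 1)*(z - 5)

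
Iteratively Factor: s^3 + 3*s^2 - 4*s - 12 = (s + 3)*(s^2 - 4) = (s - 2)*(s + 3)*(s + 2)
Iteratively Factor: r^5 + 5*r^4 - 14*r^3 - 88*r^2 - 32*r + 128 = (r - 4)*(r^4 + 9*r^3 + 22*r^2 - 32) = (r - 4)*(r + 4)*(r^3 + 5*r^2 + 2*r - 8) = (r - 4)*(r - 1)*(r + 4)*(r^2 + 6*r + 8) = (r - 4)*(r - 1)*(r + 4)^2*(r + 2)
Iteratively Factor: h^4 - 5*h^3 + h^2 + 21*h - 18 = (h - 3)*(h^3 - 2*h^2 - 5*h + 6) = (h - 3)*(h - 1)*(h^2 - h - 6) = (h - 3)^2*(h - 1)*(h + 2)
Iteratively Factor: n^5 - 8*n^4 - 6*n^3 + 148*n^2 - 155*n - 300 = (n + 4)*(n^4 - 12*n^3 + 42*n^2 - 20*n - 75) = (n + 1)*(n + 4)*(n^3 - 13*n^2 + 55*n - 75) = (n - 5)*(n + 1)*(n + 4)*(n^2 - 8*n + 15) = (n - 5)^2*(n + 1)*(n + 4)*(n - 3)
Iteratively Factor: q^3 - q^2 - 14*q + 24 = (q - 2)*(q^2 + q - 12) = (q - 3)*(q - 2)*(q + 4)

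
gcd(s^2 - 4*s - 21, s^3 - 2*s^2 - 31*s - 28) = s - 7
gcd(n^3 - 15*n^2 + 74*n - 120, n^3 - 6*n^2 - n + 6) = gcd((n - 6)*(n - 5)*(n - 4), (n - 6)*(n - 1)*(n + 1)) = n - 6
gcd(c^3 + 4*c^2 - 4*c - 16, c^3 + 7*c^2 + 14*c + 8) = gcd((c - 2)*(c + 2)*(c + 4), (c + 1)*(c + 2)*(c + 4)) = c^2 + 6*c + 8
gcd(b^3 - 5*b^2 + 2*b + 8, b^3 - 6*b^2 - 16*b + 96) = b - 4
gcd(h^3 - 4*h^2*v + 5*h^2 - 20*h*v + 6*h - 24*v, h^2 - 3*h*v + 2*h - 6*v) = h + 2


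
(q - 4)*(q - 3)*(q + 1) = q^3 - 6*q^2 + 5*q + 12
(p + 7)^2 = p^2 + 14*p + 49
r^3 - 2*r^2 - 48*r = r*(r - 8)*(r + 6)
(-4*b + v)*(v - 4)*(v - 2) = -4*b*v^2 + 24*b*v - 32*b + v^3 - 6*v^2 + 8*v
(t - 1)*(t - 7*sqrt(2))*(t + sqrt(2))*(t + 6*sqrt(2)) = t^4 - t^3 - 86*t^2 - 84*sqrt(2)*t + 86*t + 84*sqrt(2)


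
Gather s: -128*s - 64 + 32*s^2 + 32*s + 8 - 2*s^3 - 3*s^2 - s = -2*s^3 + 29*s^2 - 97*s - 56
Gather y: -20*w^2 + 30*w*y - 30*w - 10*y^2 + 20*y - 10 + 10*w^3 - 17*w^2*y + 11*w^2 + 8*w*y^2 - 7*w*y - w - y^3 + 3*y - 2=10*w^3 - 9*w^2 - 31*w - y^3 + y^2*(8*w - 10) + y*(-17*w^2 + 23*w + 23) - 12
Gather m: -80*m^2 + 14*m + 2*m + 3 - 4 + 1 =-80*m^2 + 16*m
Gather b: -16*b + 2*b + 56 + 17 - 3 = 70 - 14*b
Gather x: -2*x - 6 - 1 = -2*x - 7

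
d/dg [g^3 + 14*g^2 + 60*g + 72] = 3*g^2 + 28*g + 60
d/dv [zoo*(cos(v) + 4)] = zoo*sin(v)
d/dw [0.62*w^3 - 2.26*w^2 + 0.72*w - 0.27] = 1.86*w^2 - 4.52*w + 0.72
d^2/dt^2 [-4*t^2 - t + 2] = -8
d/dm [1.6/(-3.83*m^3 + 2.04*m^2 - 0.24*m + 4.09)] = (18.384*m^2 - 6.528*m + 0.384)/(3.83*m^3 - 2.04*m^2 + 0.24*m - 4.09)^2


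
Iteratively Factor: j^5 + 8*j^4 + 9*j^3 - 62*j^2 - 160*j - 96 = (j + 4)*(j^4 + 4*j^3 - 7*j^2 - 34*j - 24) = (j - 3)*(j + 4)*(j^3 + 7*j^2 + 14*j + 8) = (j - 3)*(j + 4)^2*(j^2 + 3*j + 2) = (j - 3)*(j + 2)*(j + 4)^2*(j + 1)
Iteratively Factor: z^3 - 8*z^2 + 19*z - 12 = (z - 3)*(z^2 - 5*z + 4) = (z - 3)*(z - 1)*(z - 4)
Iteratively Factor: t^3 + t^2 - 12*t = (t - 3)*(t^2 + 4*t) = (t - 3)*(t + 4)*(t)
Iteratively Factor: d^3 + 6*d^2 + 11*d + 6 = (d + 3)*(d^2 + 3*d + 2) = (d + 2)*(d + 3)*(d + 1)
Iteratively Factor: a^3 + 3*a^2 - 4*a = (a)*(a^2 + 3*a - 4) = a*(a + 4)*(a - 1)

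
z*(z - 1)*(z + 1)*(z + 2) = z^4 + 2*z^3 - z^2 - 2*z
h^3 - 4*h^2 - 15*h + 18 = (h - 6)*(h - 1)*(h + 3)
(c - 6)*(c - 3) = c^2 - 9*c + 18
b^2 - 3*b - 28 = (b - 7)*(b + 4)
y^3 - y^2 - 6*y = y*(y - 3)*(y + 2)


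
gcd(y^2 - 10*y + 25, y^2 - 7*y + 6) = 1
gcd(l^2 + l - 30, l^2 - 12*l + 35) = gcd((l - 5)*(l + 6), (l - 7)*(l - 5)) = l - 5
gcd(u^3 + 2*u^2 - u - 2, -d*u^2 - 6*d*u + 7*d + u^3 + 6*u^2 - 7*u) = u - 1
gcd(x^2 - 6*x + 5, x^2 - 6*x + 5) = x^2 - 6*x + 5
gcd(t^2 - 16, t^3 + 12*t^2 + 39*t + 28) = t + 4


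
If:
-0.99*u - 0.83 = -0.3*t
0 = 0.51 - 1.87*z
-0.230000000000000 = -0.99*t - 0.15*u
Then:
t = 0.34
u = -0.73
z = 0.27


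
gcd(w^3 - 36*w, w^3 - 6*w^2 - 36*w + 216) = w^2 - 36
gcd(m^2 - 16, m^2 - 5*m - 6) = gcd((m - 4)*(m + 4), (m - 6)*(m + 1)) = 1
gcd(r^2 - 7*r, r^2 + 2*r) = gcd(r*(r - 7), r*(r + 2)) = r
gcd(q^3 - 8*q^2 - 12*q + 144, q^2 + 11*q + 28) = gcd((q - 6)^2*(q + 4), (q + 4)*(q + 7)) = q + 4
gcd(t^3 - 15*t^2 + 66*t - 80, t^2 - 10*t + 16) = t^2 - 10*t + 16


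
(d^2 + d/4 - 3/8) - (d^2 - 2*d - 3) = 9*d/4 + 21/8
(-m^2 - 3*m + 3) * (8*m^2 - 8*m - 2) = -8*m^4 - 16*m^3 + 50*m^2 - 18*m - 6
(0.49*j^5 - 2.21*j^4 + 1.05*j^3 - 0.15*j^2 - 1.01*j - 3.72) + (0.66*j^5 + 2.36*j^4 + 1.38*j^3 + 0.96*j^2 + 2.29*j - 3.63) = 1.15*j^5 + 0.15*j^4 + 2.43*j^3 + 0.81*j^2 + 1.28*j - 7.35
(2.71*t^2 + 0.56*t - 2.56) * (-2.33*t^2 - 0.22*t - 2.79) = -6.3143*t^4 - 1.901*t^3 - 1.7193*t^2 - 0.9992*t + 7.1424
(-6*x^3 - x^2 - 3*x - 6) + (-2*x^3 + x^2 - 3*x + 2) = -8*x^3 - 6*x - 4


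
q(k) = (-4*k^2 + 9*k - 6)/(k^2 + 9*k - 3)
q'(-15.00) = -1.41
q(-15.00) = -11.97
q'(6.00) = -0.18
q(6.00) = -1.10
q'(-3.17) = -1.17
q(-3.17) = 3.48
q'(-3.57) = -1.35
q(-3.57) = 3.98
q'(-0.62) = -0.19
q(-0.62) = 1.60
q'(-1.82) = -0.73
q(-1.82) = 2.22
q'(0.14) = 10.53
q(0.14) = 2.80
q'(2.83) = -0.25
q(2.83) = -0.41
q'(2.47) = -0.25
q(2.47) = -0.32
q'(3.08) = -0.25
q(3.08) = -0.47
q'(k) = (9 - 8*k)/(k^2 + 9*k - 3) + (-2*k - 9)*(-4*k^2 + 9*k - 6)/(k^2 + 9*k - 3)^2 = 9*(-5*k^2 + 4*k + 3)/(k^4 + 18*k^3 + 75*k^2 - 54*k + 9)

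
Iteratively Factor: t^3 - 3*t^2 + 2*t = (t - 2)*(t^2 - t) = (t - 2)*(t - 1)*(t)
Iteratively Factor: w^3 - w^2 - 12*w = (w - 4)*(w^2 + 3*w) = (w - 4)*(w + 3)*(w)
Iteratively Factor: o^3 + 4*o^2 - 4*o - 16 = (o + 2)*(o^2 + 2*o - 8) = (o - 2)*(o + 2)*(o + 4)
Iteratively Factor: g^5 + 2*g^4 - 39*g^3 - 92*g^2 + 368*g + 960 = (g + 3)*(g^4 - g^3 - 36*g^2 + 16*g + 320) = (g - 4)*(g + 3)*(g^3 + 3*g^2 - 24*g - 80) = (g - 4)*(g + 3)*(g + 4)*(g^2 - g - 20) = (g - 5)*(g - 4)*(g + 3)*(g + 4)*(g + 4)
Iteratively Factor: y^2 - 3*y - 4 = (y - 4)*(y + 1)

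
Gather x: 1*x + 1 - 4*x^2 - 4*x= -4*x^2 - 3*x + 1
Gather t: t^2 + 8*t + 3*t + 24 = t^2 + 11*t + 24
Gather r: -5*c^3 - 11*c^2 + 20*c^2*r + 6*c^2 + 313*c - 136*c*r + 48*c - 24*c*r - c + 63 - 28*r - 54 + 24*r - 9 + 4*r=-5*c^3 - 5*c^2 + 360*c + r*(20*c^2 - 160*c)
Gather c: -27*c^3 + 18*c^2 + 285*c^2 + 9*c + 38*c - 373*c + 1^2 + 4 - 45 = -27*c^3 + 303*c^2 - 326*c - 40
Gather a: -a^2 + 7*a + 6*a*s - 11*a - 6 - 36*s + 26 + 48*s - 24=-a^2 + a*(6*s - 4) + 12*s - 4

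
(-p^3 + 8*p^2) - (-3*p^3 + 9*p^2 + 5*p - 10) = 2*p^3 - p^2 - 5*p + 10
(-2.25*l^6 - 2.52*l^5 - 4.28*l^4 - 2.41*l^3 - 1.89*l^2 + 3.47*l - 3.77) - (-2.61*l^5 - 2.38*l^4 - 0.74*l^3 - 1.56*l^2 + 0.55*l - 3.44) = -2.25*l^6 + 0.0899999999999999*l^5 - 1.9*l^4 - 1.67*l^3 - 0.33*l^2 + 2.92*l - 0.33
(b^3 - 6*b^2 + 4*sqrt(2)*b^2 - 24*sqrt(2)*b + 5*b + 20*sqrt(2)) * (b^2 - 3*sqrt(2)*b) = b^5 - 6*b^4 + sqrt(2)*b^4 - 19*b^3 - 6*sqrt(2)*b^3 + 5*sqrt(2)*b^2 + 144*b^2 - 120*b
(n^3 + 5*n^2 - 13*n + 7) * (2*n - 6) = 2*n^4 + 4*n^3 - 56*n^2 + 92*n - 42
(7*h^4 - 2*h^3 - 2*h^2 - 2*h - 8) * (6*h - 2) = 42*h^5 - 26*h^4 - 8*h^3 - 8*h^2 - 44*h + 16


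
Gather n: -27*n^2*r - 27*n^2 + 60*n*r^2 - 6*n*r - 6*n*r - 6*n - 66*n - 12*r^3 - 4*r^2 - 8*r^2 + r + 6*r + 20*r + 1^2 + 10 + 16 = n^2*(-27*r - 27) + n*(60*r^2 - 12*r - 72) - 12*r^3 - 12*r^2 + 27*r + 27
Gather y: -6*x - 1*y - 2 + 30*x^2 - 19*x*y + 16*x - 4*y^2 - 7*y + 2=30*x^2 + 10*x - 4*y^2 + y*(-19*x - 8)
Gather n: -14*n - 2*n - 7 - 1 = -16*n - 8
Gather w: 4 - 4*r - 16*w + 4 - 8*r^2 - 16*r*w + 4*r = -8*r^2 + w*(-16*r - 16) + 8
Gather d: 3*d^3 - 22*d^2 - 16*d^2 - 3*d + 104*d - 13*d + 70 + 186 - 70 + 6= 3*d^3 - 38*d^2 + 88*d + 192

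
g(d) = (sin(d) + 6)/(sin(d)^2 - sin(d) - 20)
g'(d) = (-2*sin(d)*cos(d) + cos(d))*(sin(d) + 6)/(sin(d)^2 - sin(d) - 20)^2 + cos(d)/(sin(d)^2 - sin(d) - 20)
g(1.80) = -0.35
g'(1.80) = 0.02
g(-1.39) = -0.28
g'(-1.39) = -0.00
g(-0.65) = -0.28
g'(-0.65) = -0.02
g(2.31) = -0.33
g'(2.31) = 0.04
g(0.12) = -0.30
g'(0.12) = -0.04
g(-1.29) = -0.28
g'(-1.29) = -0.00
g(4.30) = -0.28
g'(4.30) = 0.00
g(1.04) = -0.34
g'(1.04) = -0.03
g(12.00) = -0.28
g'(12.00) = -0.02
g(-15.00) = -0.28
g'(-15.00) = 0.01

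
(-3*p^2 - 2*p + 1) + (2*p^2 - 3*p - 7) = -p^2 - 5*p - 6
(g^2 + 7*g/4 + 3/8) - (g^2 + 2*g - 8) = 67/8 - g/4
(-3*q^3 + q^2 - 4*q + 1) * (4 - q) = 3*q^4 - 13*q^3 + 8*q^2 - 17*q + 4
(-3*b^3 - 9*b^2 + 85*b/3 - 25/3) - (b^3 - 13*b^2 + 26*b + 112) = -4*b^3 + 4*b^2 + 7*b/3 - 361/3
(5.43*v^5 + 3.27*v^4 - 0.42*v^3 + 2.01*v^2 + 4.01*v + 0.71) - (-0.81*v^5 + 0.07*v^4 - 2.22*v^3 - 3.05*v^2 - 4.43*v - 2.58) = 6.24*v^5 + 3.2*v^4 + 1.8*v^3 + 5.06*v^2 + 8.44*v + 3.29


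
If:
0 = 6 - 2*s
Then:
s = 3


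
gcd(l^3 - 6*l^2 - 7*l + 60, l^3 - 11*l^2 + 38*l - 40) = l^2 - 9*l + 20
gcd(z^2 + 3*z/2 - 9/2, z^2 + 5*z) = 1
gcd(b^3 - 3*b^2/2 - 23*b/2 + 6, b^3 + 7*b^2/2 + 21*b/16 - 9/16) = b + 3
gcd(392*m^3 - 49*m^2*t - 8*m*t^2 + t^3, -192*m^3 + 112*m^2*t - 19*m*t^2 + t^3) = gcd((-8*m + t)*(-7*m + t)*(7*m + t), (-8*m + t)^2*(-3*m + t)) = -8*m + t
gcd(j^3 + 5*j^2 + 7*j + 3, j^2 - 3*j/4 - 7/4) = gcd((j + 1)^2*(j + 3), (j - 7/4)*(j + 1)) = j + 1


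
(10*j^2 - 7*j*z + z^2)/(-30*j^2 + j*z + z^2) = (-2*j + z)/(6*j + z)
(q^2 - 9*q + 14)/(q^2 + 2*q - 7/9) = 9*(q^2 - 9*q + 14)/(9*q^2 + 18*q - 7)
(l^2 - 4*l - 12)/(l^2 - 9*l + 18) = (l + 2)/(l - 3)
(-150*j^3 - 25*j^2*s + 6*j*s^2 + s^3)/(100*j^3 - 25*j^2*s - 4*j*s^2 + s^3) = (6*j + s)/(-4*j + s)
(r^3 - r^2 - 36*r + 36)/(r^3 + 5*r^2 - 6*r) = (r - 6)/r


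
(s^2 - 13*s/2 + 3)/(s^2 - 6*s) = (s - 1/2)/s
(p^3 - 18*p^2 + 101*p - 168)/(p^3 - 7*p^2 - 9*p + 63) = (p - 8)/(p + 3)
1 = 1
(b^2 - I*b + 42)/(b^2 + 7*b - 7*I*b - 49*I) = (b + 6*I)/(b + 7)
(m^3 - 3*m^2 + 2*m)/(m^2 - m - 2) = m*(m - 1)/(m + 1)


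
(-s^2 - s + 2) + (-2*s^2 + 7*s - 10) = -3*s^2 + 6*s - 8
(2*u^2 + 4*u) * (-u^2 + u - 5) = -2*u^4 - 2*u^3 - 6*u^2 - 20*u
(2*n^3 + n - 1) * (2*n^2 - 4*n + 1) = 4*n^5 - 8*n^4 + 4*n^3 - 6*n^2 + 5*n - 1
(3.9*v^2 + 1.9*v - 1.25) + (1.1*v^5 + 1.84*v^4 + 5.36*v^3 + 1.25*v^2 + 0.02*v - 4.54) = 1.1*v^5 + 1.84*v^4 + 5.36*v^3 + 5.15*v^2 + 1.92*v - 5.79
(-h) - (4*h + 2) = -5*h - 2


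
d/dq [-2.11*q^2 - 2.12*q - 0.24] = -4.22*q - 2.12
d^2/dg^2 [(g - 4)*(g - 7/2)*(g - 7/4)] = 6*g - 37/2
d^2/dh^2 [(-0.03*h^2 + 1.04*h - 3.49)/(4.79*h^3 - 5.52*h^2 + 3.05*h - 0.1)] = (-1.376646*h^6 + 143.171184*h^5 - 1123.25979*h^4 + 1508.233604*h^3 - 937.895826*h^2 + 339.0711*h - 60.44469)/(109.902239*h^9 - 379.954296*h^8 + 647.798163*h^7 - 658.946478*h^6 + 428.345565*h^5 - 171.95622*h^4 + 38.617925*h^3 - 2.95635*h^2 + 0.0915*h - 0.001)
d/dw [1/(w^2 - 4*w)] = 2*(2 - w)/(w^2*(w - 4)^2)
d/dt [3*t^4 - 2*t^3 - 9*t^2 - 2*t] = 12*t^3 - 6*t^2 - 18*t - 2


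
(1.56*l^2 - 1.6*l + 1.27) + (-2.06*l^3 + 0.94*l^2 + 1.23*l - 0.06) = -2.06*l^3 + 2.5*l^2 - 0.37*l + 1.21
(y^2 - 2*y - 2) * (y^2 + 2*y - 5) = y^4 - 11*y^2 + 6*y + 10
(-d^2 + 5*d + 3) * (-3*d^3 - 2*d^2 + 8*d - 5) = 3*d^5 - 13*d^4 - 27*d^3 + 39*d^2 - d - 15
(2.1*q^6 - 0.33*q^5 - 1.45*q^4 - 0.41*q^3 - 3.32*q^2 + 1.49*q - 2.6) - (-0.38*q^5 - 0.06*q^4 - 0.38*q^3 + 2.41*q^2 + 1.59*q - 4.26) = 2.1*q^6 + 0.05*q^5 - 1.39*q^4 - 0.03*q^3 - 5.73*q^2 - 0.1*q + 1.66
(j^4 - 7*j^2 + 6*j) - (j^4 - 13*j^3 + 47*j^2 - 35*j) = 13*j^3 - 54*j^2 + 41*j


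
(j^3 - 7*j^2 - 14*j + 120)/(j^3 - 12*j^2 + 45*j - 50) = (j^2 - 2*j - 24)/(j^2 - 7*j + 10)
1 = 1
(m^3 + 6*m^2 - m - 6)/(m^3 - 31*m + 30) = (m + 1)/(m - 5)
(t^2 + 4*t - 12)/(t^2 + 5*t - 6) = (t - 2)/(t - 1)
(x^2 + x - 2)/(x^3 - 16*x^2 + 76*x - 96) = (x^2 + x - 2)/(x^3 - 16*x^2 + 76*x - 96)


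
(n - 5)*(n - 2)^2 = n^3 - 9*n^2 + 24*n - 20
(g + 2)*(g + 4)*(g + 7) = g^3 + 13*g^2 + 50*g + 56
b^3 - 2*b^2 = b^2*(b - 2)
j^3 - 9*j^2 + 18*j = j*(j - 6)*(j - 3)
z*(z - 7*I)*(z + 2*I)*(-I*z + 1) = -I*z^4 - 4*z^3 - 19*I*z^2 + 14*z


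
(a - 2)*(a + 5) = a^2 + 3*a - 10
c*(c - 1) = c^2 - c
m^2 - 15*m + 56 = (m - 8)*(m - 7)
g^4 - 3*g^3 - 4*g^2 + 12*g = g*(g - 3)*(g - 2)*(g + 2)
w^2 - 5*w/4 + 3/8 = (w - 3/4)*(w - 1/2)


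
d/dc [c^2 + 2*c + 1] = 2*c + 2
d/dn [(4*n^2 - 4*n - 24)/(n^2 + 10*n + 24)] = 4*(11*n^2 + 60*n + 36)/(n^4 + 20*n^3 + 148*n^2 + 480*n + 576)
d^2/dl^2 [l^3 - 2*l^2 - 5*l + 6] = 6*l - 4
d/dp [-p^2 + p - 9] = 1 - 2*p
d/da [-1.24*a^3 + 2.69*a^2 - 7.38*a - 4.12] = -3.72*a^2 + 5.38*a - 7.38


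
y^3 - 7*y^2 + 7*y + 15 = (y - 5)*(y - 3)*(y + 1)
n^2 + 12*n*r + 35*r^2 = (n + 5*r)*(n + 7*r)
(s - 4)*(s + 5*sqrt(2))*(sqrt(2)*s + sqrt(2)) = sqrt(2)*s^3 - 3*sqrt(2)*s^2 + 10*s^2 - 30*s - 4*sqrt(2)*s - 40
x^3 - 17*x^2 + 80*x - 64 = (x - 8)^2*(x - 1)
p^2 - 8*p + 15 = (p - 5)*(p - 3)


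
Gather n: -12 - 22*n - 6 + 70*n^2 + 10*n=70*n^2 - 12*n - 18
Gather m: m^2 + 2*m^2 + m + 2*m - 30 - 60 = 3*m^2 + 3*m - 90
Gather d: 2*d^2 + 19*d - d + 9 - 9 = 2*d^2 + 18*d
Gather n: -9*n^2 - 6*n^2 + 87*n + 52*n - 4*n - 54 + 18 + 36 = -15*n^2 + 135*n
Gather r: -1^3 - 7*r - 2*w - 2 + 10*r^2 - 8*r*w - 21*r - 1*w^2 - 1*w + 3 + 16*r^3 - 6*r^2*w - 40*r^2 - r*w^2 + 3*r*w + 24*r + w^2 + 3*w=16*r^3 + r^2*(-6*w - 30) + r*(-w^2 - 5*w - 4)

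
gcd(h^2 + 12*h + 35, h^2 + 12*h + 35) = h^2 + 12*h + 35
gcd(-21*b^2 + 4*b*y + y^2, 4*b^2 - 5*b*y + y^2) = 1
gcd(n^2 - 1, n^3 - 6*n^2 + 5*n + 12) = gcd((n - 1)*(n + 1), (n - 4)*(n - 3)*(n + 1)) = n + 1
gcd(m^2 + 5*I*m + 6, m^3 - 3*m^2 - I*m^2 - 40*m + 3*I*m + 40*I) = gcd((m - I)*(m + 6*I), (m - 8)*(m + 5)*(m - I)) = m - I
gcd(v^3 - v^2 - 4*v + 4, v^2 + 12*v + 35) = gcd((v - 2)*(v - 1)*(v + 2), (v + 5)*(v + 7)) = 1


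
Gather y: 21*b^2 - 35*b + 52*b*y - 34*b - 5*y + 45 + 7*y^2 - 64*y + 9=21*b^2 - 69*b + 7*y^2 + y*(52*b - 69) + 54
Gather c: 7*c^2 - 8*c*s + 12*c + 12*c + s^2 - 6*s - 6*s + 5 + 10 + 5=7*c^2 + c*(24 - 8*s) + s^2 - 12*s + 20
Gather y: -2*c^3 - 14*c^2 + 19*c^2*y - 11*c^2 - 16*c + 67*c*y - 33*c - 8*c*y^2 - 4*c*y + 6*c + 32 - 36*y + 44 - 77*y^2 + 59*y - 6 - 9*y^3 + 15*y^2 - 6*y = -2*c^3 - 25*c^2 - 43*c - 9*y^3 + y^2*(-8*c - 62) + y*(19*c^2 + 63*c + 17) + 70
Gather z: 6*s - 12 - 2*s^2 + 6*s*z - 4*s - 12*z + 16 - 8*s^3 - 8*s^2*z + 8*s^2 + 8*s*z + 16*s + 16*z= -8*s^3 + 6*s^2 + 18*s + z*(-8*s^2 + 14*s + 4) + 4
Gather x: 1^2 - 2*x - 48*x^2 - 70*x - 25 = -48*x^2 - 72*x - 24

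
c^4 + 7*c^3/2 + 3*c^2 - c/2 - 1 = (c - 1/2)*(c + 1)^2*(c + 2)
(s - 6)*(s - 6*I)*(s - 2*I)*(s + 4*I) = s^4 - 6*s^3 - 4*I*s^3 + 20*s^2 + 24*I*s^2 - 120*s - 48*I*s + 288*I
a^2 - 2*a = a*(a - 2)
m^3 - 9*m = m*(m - 3)*(m + 3)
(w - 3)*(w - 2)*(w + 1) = w^3 - 4*w^2 + w + 6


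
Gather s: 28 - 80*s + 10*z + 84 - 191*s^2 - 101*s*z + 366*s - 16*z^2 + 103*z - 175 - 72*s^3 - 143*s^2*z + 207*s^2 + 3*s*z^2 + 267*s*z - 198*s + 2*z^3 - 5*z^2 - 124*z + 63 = -72*s^3 + s^2*(16 - 143*z) + s*(3*z^2 + 166*z + 88) + 2*z^3 - 21*z^2 - 11*z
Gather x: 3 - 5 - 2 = -4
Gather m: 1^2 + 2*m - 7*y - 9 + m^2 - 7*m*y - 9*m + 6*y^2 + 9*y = m^2 + m*(-7*y - 7) + 6*y^2 + 2*y - 8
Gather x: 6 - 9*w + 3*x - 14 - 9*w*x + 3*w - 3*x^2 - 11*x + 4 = -6*w - 3*x^2 + x*(-9*w - 8) - 4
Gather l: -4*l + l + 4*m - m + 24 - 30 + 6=-3*l + 3*m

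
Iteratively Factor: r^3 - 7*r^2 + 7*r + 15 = (r - 3)*(r^2 - 4*r - 5) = (r - 5)*(r - 3)*(r + 1)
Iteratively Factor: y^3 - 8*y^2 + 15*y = (y - 3)*(y^2 - 5*y) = (y - 5)*(y - 3)*(y)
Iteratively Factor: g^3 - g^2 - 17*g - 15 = (g + 3)*(g^2 - 4*g - 5) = (g - 5)*(g + 3)*(g + 1)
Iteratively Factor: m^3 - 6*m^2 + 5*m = (m - 1)*(m^2 - 5*m) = m*(m - 1)*(m - 5)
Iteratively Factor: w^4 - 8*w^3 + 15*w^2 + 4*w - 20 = (w + 1)*(w^3 - 9*w^2 + 24*w - 20) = (w - 2)*(w + 1)*(w^2 - 7*w + 10) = (w - 5)*(w - 2)*(w + 1)*(w - 2)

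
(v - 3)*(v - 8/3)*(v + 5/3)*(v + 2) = v^4 - 2*v^3 - 85*v^2/9 + 94*v/9 + 80/3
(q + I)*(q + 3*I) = q^2 + 4*I*q - 3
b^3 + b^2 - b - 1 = (b - 1)*(b + 1)^2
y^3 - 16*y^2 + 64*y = y*(y - 8)^2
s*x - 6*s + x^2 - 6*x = (s + x)*(x - 6)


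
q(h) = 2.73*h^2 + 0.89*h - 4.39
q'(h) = 5.46*h + 0.89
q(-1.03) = -2.41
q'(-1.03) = -4.73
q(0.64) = -2.70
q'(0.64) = 4.38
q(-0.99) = -2.60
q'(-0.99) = -4.52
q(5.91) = 96.22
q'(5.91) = 33.16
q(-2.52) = 10.70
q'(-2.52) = -12.87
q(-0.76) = -3.49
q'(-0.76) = -3.26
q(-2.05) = 5.26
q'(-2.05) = -10.30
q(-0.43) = -4.27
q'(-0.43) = -1.46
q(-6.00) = 88.55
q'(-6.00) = -31.87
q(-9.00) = 208.73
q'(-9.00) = -48.25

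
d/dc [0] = 0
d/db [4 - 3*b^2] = -6*b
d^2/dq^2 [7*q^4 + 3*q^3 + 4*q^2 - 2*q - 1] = 84*q^2 + 18*q + 8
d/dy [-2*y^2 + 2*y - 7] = 2 - 4*y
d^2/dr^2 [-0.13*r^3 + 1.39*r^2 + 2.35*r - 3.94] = 2.78 - 0.78*r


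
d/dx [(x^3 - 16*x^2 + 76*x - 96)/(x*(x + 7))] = (x^4 + 14*x^3 - 188*x^2 + 192*x + 672)/(x^2*(x^2 + 14*x + 49))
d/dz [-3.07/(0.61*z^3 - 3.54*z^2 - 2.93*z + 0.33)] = (5.6181*z^2 - 21.7356*z - 8.9951)/(0.61*z^3 - 3.54*z^2 - 2.93*z + 0.33)^2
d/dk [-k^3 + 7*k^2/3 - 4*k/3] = -3*k^2 + 14*k/3 - 4/3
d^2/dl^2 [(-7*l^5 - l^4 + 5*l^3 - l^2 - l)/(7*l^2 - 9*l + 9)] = 2*(-1029*l^7 + 3479*l^6 - 7182*l^5 + 8073*l^4 - 5044*l^3 - 1512*l^2 + 1404*l - 162)/(343*l^6 - 1323*l^5 + 3024*l^4 - 4131*l^3 + 3888*l^2 - 2187*l + 729)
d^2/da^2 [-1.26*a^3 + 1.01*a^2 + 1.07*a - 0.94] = 2.02 - 7.56*a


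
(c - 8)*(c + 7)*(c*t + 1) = c^3*t - c^2*t + c^2 - 56*c*t - c - 56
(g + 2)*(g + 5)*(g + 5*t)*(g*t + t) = g^4*t + 5*g^3*t^2 + 8*g^3*t + 40*g^2*t^2 + 17*g^2*t + 85*g*t^2 + 10*g*t + 50*t^2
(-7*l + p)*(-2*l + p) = 14*l^2 - 9*l*p + p^2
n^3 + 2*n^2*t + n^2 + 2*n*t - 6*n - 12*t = (n - 2)*(n + 3)*(n + 2*t)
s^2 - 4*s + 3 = (s - 3)*(s - 1)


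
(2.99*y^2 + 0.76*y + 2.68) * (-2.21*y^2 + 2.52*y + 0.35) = -6.6079*y^4 + 5.8552*y^3 - 2.9611*y^2 + 7.0196*y + 0.938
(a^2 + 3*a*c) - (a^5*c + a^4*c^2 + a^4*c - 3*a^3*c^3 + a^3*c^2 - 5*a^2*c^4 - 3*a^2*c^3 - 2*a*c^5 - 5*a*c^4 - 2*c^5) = -a^5*c - a^4*c^2 - a^4*c + 3*a^3*c^3 - a^3*c^2 + 5*a^2*c^4 + 3*a^2*c^3 + a^2 + 2*a*c^5 + 5*a*c^4 + 3*a*c + 2*c^5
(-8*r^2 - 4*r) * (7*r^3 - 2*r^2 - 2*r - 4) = -56*r^5 - 12*r^4 + 24*r^3 + 40*r^2 + 16*r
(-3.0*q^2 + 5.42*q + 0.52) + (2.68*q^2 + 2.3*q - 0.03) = -0.32*q^2 + 7.72*q + 0.49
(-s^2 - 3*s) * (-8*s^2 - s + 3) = 8*s^4 + 25*s^3 - 9*s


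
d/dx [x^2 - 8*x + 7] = 2*x - 8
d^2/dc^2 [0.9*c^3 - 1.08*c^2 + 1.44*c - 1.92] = 5.4*c - 2.16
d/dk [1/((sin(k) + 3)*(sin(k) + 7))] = -2*(sin(k) + 5)*cos(k)/((sin(k) + 3)^2*(sin(k) + 7)^2)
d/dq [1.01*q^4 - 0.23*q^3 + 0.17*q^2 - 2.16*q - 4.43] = 4.04*q^3 - 0.69*q^2 + 0.34*q - 2.16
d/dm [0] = 0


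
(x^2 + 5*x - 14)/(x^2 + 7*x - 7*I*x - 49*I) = (x - 2)/(x - 7*I)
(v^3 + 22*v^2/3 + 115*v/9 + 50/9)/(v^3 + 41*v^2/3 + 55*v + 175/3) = (v + 2/3)/(v + 7)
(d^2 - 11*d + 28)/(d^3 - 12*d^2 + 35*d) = (d - 4)/(d*(d - 5))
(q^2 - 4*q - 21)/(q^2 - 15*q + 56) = (q + 3)/(q - 8)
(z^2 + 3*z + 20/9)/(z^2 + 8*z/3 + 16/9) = (3*z + 5)/(3*z + 4)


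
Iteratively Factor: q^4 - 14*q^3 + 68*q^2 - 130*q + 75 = (q - 1)*(q^3 - 13*q^2 + 55*q - 75) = (q - 3)*(q - 1)*(q^2 - 10*q + 25) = (q - 5)*(q - 3)*(q - 1)*(q - 5)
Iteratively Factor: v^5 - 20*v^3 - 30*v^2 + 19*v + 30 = (v + 2)*(v^4 - 2*v^3 - 16*v^2 + 2*v + 15) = (v - 1)*(v + 2)*(v^3 - v^2 - 17*v - 15) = (v - 5)*(v - 1)*(v + 2)*(v^2 + 4*v + 3) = (v - 5)*(v - 1)*(v + 2)*(v + 3)*(v + 1)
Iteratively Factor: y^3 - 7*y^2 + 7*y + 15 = (y - 5)*(y^2 - 2*y - 3) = (y - 5)*(y + 1)*(y - 3)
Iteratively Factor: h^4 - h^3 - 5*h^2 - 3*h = (h + 1)*(h^3 - 2*h^2 - 3*h) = h*(h + 1)*(h^2 - 2*h - 3) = h*(h + 1)^2*(h - 3)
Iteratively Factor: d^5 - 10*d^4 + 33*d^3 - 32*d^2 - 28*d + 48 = (d - 2)*(d^4 - 8*d^3 + 17*d^2 + 2*d - 24) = (d - 4)*(d - 2)*(d^3 - 4*d^2 + d + 6) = (d - 4)*(d - 3)*(d - 2)*(d^2 - d - 2) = (d - 4)*(d - 3)*(d - 2)*(d + 1)*(d - 2)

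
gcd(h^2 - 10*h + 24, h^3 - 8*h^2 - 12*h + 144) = h - 6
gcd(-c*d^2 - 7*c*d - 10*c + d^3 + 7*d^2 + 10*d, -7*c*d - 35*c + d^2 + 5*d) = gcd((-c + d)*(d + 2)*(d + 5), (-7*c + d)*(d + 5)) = d + 5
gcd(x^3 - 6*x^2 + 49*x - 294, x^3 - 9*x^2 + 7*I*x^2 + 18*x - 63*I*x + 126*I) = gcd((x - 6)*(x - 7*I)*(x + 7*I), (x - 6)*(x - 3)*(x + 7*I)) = x^2 + x*(-6 + 7*I) - 42*I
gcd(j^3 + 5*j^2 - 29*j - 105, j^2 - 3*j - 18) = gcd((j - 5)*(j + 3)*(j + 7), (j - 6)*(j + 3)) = j + 3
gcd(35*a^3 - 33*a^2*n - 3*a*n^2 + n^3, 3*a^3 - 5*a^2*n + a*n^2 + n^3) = a - n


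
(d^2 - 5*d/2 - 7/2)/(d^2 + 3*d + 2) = (d - 7/2)/(d + 2)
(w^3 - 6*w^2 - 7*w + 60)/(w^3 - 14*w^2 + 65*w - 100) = (w + 3)/(w - 5)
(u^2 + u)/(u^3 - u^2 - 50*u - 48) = u/(u^2 - 2*u - 48)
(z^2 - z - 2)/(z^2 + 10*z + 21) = (z^2 - z - 2)/(z^2 + 10*z + 21)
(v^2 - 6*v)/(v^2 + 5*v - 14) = v*(v - 6)/(v^2 + 5*v - 14)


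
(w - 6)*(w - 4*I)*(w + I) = w^3 - 6*w^2 - 3*I*w^2 + 4*w + 18*I*w - 24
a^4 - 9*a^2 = a^2*(a - 3)*(a + 3)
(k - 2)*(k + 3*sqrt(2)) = k^2 - 2*k + 3*sqrt(2)*k - 6*sqrt(2)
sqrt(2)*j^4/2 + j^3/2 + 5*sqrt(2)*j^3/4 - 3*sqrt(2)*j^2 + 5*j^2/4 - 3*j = j*(j - 3/2)*(j + 4)*(sqrt(2)*j/2 + 1/2)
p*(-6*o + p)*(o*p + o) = -6*o^2*p^2 - 6*o^2*p + o*p^3 + o*p^2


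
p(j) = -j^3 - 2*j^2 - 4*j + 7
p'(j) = -3*j^2 - 4*j - 4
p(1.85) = -13.58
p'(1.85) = -21.67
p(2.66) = -36.61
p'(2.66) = -35.87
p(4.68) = -158.03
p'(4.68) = -88.43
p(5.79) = -277.31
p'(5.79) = -127.73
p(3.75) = -88.86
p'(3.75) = -61.19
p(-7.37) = 328.16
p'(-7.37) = -137.47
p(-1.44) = 11.60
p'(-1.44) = -4.46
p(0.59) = 3.74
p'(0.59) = -7.40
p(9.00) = -920.00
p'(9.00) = -283.00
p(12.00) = -2057.00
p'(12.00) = -484.00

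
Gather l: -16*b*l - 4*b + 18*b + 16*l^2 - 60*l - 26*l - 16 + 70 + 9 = 14*b + 16*l^2 + l*(-16*b - 86) + 63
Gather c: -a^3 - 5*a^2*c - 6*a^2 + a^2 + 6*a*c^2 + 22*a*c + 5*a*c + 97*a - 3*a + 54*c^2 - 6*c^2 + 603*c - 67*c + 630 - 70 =-a^3 - 5*a^2 + 94*a + c^2*(6*a + 48) + c*(-5*a^2 + 27*a + 536) + 560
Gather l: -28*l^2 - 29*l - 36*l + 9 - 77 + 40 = -28*l^2 - 65*l - 28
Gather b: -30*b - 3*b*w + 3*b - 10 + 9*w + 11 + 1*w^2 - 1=b*(-3*w - 27) + w^2 + 9*w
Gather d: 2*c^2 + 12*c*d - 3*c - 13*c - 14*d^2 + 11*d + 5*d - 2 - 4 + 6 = 2*c^2 - 16*c - 14*d^2 + d*(12*c + 16)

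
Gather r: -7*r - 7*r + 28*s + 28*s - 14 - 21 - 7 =-14*r + 56*s - 42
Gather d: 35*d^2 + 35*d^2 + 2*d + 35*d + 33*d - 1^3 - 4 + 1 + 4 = 70*d^2 + 70*d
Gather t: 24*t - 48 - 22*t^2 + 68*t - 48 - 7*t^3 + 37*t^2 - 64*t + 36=-7*t^3 + 15*t^2 + 28*t - 60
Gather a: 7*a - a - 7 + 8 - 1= 6*a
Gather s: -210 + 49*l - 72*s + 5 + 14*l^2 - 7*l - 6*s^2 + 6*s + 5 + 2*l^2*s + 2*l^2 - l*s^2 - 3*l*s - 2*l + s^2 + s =16*l^2 + 40*l + s^2*(-l - 5) + s*(2*l^2 - 3*l - 65) - 200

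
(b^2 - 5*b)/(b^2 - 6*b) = (b - 5)/(b - 6)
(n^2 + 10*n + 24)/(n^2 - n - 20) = (n + 6)/(n - 5)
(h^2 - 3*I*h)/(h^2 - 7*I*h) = (h - 3*I)/(h - 7*I)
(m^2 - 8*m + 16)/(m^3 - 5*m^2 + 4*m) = (m - 4)/(m*(m - 1))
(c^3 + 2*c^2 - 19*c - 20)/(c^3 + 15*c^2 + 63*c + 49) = (c^2 + c - 20)/(c^2 + 14*c + 49)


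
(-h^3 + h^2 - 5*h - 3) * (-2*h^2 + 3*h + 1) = 2*h^5 - 5*h^4 + 12*h^3 - 8*h^2 - 14*h - 3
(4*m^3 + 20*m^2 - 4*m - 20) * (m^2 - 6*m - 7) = 4*m^5 - 4*m^4 - 152*m^3 - 136*m^2 + 148*m + 140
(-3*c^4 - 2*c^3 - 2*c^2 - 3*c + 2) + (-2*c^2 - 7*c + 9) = -3*c^4 - 2*c^3 - 4*c^2 - 10*c + 11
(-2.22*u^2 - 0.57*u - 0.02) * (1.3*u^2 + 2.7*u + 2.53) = -2.886*u^4 - 6.735*u^3 - 7.1816*u^2 - 1.4961*u - 0.0506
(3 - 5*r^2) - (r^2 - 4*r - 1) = -6*r^2 + 4*r + 4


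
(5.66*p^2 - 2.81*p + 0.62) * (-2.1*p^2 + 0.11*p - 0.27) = -11.886*p^4 + 6.5236*p^3 - 3.1393*p^2 + 0.8269*p - 0.1674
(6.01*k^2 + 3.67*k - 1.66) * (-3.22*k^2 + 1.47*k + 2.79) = -19.3522*k^4 - 2.9827*k^3 + 27.508*k^2 + 7.7991*k - 4.6314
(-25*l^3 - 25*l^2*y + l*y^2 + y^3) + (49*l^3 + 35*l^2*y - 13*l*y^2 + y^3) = 24*l^3 + 10*l^2*y - 12*l*y^2 + 2*y^3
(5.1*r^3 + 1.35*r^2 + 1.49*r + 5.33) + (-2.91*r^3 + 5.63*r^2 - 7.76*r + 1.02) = 2.19*r^3 + 6.98*r^2 - 6.27*r + 6.35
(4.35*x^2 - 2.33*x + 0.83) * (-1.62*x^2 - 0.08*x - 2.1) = -7.047*x^4 + 3.4266*x^3 - 10.2932*x^2 + 4.8266*x - 1.743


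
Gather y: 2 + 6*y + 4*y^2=4*y^2 + 6*y + 2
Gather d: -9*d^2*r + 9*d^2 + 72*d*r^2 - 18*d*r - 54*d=d^2*(9 - 9*r) + d*(72*r^2 - 18*r - 54)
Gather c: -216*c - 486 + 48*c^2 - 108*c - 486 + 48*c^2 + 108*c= 96*c^2 - 216*c - 972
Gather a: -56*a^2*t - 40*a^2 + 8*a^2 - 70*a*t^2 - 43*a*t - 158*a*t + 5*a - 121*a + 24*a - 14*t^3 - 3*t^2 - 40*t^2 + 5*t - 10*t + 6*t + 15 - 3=a^2*(-56*t - 32) + a*(-70*t^2 - 201*t - 92) - 14*t^3 - 43*t^2 + t + 12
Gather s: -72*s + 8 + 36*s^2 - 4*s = 36*s^2 - 76*s + 8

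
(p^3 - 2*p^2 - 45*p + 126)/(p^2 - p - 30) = (p^2 + 4*p - 21)/(p + 5)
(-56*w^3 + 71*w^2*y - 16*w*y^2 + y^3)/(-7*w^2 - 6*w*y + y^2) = (8*w^2 - 9*w*y + y^2)/(w + y)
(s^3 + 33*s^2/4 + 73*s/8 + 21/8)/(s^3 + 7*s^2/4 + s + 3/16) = 2*(s + 7)/(2*s + 1)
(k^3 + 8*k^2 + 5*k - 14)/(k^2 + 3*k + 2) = (k^2 + 6*k - 7)/(k + 1)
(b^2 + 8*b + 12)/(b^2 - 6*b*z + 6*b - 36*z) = (-b - 2)/(-b + 6*z)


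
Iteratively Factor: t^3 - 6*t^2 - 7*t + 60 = (t - 4)*(t^2 - 2*t - 15) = (t - 5)*(t - 4)*(t + 3)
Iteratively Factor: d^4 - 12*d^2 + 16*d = (d)*(d^3 - 12*d + 16) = d*(d - 2)*(d^2 + 2*d - 8) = d*(d - 2)*(d + 4)*(d - 2)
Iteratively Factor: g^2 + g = (g)*(g + 1)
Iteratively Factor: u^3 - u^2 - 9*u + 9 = (u + 3)*(u^2 - 4*u + 3) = (u - 1)*(u + 3)*(u - 3)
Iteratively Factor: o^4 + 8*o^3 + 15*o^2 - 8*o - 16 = (o + 4)*(o^3 + 4*o^2 - o - 4) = (o + 1)*(o + 4)*(o^2 + 3*o - 4) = (o + 1)*(o + 4)^2*(o - 1)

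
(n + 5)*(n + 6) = n^2 + 11*n + 30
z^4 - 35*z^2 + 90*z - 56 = (z - 4)*(z - 2)*(z - 1)*(z + 7)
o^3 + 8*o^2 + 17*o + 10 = (o + 1)*(o + 2)*(o + 5)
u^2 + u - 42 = (u - 6)*(u + 7)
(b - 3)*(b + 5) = b^2 + 2*b - 15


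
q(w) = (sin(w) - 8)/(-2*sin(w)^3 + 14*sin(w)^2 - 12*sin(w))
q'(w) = (sin(w) - 8)*(6*sin(w)^2*cos(w) - 28*sin(w)*cos(w) + 12*cos(w))/(-2*sin(w)^3 + 14*sin(w)^2 - 12*sin(w))^2 + cos(w)/(-2*sin(w)^3 + 14*sin(w)^2 - 12*sin(w))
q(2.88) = 3.52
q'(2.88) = 8.40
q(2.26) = 3.92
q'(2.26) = -7.83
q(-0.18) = -3.14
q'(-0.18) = -19.97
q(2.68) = 2.75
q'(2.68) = 0.97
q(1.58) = 16528.22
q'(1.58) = -3591488.34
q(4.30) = -0.37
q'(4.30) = 0.24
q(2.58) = 2.74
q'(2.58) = -0.72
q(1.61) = 911.69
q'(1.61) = -46470.52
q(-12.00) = 2.75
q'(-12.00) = 0.80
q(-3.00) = -4.12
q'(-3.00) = 32.61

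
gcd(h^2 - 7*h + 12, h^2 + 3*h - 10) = 1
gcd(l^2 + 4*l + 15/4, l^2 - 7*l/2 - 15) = l + 5/2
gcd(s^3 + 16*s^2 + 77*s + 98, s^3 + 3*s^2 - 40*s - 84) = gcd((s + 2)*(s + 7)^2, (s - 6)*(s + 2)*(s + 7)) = s^2 + 9*s + 14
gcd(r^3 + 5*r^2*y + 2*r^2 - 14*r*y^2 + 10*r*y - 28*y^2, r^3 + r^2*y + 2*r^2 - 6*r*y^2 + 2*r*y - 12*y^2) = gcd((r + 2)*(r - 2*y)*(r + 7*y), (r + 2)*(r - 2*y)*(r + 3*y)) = -r^2 + 2*r*y - 2*r + 4*y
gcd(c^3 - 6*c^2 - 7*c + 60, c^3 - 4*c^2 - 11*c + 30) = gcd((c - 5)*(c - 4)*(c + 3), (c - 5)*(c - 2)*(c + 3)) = c^2 - 2*c - 15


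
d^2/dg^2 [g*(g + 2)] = 2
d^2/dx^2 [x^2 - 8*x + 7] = 2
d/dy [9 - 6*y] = -6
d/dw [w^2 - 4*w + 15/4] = 2*w - 4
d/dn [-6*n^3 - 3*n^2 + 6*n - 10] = -18*n^2 - 6*n + 6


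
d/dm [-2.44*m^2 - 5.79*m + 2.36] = -4.88*m - 5.79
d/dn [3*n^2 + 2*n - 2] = 6*n + 2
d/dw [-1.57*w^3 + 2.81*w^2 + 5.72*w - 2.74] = -4.71*w^2 + 5.62*w + 5.72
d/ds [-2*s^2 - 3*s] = -4*s - 3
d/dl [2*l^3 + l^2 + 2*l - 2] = 6*l^2 + 2*l + 2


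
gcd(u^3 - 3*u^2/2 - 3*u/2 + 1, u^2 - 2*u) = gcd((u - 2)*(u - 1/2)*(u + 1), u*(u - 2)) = u - 2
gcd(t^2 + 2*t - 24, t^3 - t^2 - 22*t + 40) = t - 4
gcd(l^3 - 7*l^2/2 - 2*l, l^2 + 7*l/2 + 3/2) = l + 1/2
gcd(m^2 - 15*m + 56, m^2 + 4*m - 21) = 1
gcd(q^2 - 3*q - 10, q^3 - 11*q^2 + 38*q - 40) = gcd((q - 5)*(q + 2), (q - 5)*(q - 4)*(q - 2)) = q - 5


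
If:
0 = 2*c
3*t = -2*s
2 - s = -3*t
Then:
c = 0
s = 2/3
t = -4/9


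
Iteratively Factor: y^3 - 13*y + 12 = (y + 4)*(y^2 - 4*y + 3) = (y - 1)*(y + 4)*(y - 3)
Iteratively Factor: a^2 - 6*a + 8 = (a - 2)*(a - 4)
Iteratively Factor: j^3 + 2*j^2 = (j + 2)*(j^2) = j*(j + 2)*(j)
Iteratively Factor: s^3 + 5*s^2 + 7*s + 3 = (s + 1)*(s^2 + 4*s + 3) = (s + 1)*(s + 3)*(s + 1)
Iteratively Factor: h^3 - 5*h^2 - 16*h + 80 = (h - 4)*(h^2 - h - 20) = (h - 5)*(h - 4)*(h + 4)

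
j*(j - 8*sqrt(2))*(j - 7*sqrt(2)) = j^3 - 15*sqrt(2)*j^2 + 112*j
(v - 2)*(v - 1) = v^2 - 3*v + 2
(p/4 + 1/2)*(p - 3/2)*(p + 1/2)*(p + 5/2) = p^4/4 + 7*p^3/8 - p^2/16 - 67*p/32 - 15/16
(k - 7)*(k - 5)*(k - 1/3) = k^3 - 37*k^2/3 + 39*k - 35/3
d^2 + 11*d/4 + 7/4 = (d + 1)*(d + 7/4)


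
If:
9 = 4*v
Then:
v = 9/4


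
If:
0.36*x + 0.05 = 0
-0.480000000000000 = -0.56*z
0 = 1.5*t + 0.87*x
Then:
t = 0.08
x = -0.14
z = 0.86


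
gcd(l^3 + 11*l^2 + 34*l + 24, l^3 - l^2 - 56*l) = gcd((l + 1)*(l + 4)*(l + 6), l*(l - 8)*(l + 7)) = 1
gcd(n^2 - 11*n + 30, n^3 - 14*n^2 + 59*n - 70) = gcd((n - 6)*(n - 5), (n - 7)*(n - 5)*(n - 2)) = n - 5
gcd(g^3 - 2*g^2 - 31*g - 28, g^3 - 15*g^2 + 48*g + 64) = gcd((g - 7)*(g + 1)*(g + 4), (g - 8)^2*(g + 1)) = g + 1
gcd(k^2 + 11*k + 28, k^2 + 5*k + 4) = k + 4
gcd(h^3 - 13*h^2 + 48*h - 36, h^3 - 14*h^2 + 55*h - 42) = h^2 - 7*h + 6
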